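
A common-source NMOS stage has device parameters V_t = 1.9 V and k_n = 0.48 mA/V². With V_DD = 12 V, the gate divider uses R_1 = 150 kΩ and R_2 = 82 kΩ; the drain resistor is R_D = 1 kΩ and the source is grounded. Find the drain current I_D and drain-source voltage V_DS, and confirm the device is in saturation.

I_D ≈ 1.3 mA, V_DS ≈ 11 V

V_G = V_DD·R_2/(R_1+R_2) = 12×82/232 = 4.24 V. With the source grounded, V_GS = V_G = 4.24 V.
Assume saturation: I_D = (k_n/2)(V_GS − V_t)² = (0.48/2)×(4.24 − 1.9)² = 0.24×2.34² = 1.32 mA.
V_DS = V_DD − I_D·R_D = 12 − 1.32×1 = 10.7 V.
Saturation requires V_DS ≥ V_GS − V_t = 2.34 V; 10.7 ≥ 2.34 ✓.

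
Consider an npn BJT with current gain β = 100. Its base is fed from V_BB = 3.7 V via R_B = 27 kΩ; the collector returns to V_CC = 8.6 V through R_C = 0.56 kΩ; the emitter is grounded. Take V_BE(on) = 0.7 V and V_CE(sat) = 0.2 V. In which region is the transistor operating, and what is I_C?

Assume active. Base-emitter loop: I_B = (V_BB − V_BE)/R_B = (3.7 − 0.7)/27 = 0.111 mA.
I_C = β·I_B = 100×0.111 = 11.1 mA.
V_CE = V_CC − I_C·R_C = 8.6 − 11.1×0.56 = 2.38 V > V_CE(sat), so the active-region assumption holds.

active; I_C ≈ 11 mA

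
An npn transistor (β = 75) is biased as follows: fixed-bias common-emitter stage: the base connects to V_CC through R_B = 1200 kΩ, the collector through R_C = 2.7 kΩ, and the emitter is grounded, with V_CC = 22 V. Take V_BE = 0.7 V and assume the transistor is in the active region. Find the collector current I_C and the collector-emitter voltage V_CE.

Base loop: V_CC = I_B·R_B + V_BE, so I_B = (22 − 0.7)/1200 kΩ = 0.0178 mA.
In the active region I_C = β·I_B = 75 × 0.0178 = 1.33 mA.
Collector loop: V_CE = V_CC − I_C·R_C = 22 − 1.33×2.7 = 18.4 V.
Since V_CE = 18.4 V > V_CE(sat) ≈ 0.2 V, the transistor is in the active region as assumed.

I_C ≈ 1.3 mA, V_CE ≈ 18 V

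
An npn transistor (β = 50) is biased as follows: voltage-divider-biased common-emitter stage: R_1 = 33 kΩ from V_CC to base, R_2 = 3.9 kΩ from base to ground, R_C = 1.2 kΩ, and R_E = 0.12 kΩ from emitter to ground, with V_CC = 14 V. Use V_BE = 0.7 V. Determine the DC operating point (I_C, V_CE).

I_C ≈ 4.1 mA, V_CE ≈ 8.6 V

Thevenize the base divider: V_Th = V_CC·R_2/(R_1+R_2) = 14×3.9/36.9 = 1.48 V, R_Th = R_1‖R_2 = 3.49 kΩ.
Base-emitter loop: V_Th = I_B·R_Th + V_BE + (β+1)I_B·R_E, so I_B = (1.48 − 0.7) / (3.49 + 51×0.12) = 0.0812 mA.
I_C = β·I_B = 50×0.0812 = 4.06 mA, and I_E = (β+1)I_B = 4.14 mA.
V_CE = V_CC − I_C·R_C − I_E·R_E = 14 − 4.06×1.2 − 4.14×0.12 = 8.63 V.
V_CE = 8.63 V > 0.2 V confirms active-region operation.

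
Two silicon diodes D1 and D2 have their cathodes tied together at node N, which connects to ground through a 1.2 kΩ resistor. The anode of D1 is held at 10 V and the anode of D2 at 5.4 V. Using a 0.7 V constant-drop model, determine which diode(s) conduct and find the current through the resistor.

Only D1 conducts; I_R ≈ 7.8 mA

Assume both conduct. Then node N would need to be at both 10−0.7 = 9.3 V and 5.4−0.7 = 4.7 V, which is impossible.
Assume only D1 conducts: V_N = 10 − 0.7 = 9.3 V, so I_R = 9.3/1.2 = 7.75 mA.
Check D2: its anode-to-cathode voltage is 5.4 − 9.3 = -3.9 V < 0.7 V, so it is off. The assumption is consistent.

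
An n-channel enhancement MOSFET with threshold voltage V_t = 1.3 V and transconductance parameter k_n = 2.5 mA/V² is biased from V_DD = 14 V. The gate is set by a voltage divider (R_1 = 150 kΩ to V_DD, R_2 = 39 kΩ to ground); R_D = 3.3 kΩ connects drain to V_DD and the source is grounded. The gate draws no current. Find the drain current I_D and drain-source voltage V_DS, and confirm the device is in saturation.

I_D ≈ 3.2 mA, V_DS ≈ 3.6 V

V_G = V_DD·R_2/(R_1+R_2) = 14×39/189 = 2.89 V. With the source grounded, V_GS = V_G = 2.89 V.
Assume saturation: I_D = (k_n/2)(V_GS − V_t)² = (2.5/2)×(2.89 − 1.3)² = 1.25×1.59² = 3.16 mA.
V_DS = V_DD − I_D·R_D = 14 − 3.16×3.3 = 3.59 V.
Saturation requires V_DS ≥ V_GS − V_t = 1.59 V; 3.59 ≥ 1.59 ✓.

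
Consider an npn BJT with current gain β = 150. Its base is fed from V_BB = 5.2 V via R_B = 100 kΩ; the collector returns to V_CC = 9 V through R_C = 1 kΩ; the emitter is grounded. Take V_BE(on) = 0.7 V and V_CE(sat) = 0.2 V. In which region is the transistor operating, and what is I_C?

active; I_C ≈ 6.8 mA

Assume active. Base-emitter loop: I_B = (V_BB − V_BE)/R_B = (5.2 − 0.7)/100 = 0.045 mA.
I_C = β·I_B = 150×0.045 = 6.75 mA.
V_CE = V_CC − I_C·R_C = 9 − 6.75×1 = 2.25 V > V_CE(sat), so the active-region assumption holds.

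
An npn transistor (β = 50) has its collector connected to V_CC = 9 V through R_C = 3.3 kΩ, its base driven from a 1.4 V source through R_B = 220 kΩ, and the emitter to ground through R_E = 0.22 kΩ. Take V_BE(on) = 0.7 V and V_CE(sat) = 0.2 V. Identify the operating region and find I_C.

Assume active. Base-emitter loop: I_B = (V_BB − V_BE)/(R_B + (β+1)R_E) = (1.4 − 0.7)/(220 + 51×0.22) = 0.00303 mA.
I_C = β·I_B = 50×0.00303 = 0.151 mA.
V_CE = V_CC − I_C·R_C − I_E·R_E = 9 − 0.151×3.3 − 0.154×0.22 = 8.47 V > V_CE(sat), so the active-region assumption holds.

active; I_C ≈ 0.15 mA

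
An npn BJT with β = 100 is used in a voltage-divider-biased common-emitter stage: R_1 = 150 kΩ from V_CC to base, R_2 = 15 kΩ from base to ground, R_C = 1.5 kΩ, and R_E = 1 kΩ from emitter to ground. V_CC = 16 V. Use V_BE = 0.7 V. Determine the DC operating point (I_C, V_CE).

Thevenize the base divider: V_Th = V_CC·R_2/(R_1+R_2) = 16×15/165 = 1.45 V, R_Th = R_1‖R_2 = 13.6 kΩ.
Base-emitter loop: V_Th = I_B·R_Th + V_BE + (β+1)I_B·R_E, so I_B = (1.45 − 0.7) / (13.6 + 101×1) = 0.00658 mA.
I_C = β·I_B = 100×0.00658 = 0.658 mA, and I_E = (β+1)I_B = 0.665 mA.
V_CE = V_CC − I_C·R_C − I_E·R_E = 16 − 0.658×1.5 − 0.665×1 = 14.3 V.
V_CE = 14.3 V > 0.2 V confirms active-region operation.

I_C ≈ 0.66 mA, V_CE ≈ 14 V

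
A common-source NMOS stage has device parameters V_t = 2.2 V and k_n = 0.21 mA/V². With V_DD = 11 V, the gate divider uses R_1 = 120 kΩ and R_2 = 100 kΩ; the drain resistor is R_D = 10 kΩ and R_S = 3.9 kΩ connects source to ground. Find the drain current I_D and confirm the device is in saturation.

I_D ≈ 0.29 mA

V_G = V_DD·R_2/(R_1+R_2) = 11×100/220 = 5 V.
Assume saturation: I_D = (k_n/2)(V_GS − V_t)² with V_GS = V_G − I_D·R_S = 5 − 3.9·I_D.
Substituting gives 1.6·I_D² − 3.29·I_D + 0.823 = 0, with roots I_D = 0.291 or 1.77 mA.
The root I_D = 1.77 mA gives V_GS = -1.91 V ≤ V_t, so take I_D = 0.291 mA.
Then V_GS = 3.86 V and V_DS = V_DD − I_D(R_D+R_S) = 11 − 0.291×13.9 = 6.95 V.
Saturation requires V_DS ≥ V_GS − V_t = 1.66 V; 6.95 ≥ 1.66 ✓.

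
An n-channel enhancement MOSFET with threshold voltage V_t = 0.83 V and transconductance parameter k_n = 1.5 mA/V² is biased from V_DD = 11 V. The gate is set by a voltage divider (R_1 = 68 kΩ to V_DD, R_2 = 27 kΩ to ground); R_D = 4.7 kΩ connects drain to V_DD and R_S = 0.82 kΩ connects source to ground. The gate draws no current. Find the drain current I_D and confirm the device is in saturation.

V_G = V_DD·R_2/(R_1+R_2) = 11×27/95 = 3.13 V.
Assume saturation: I_D = (k_n/2)(V_GS − V_t)² with V_GS = V_G − I_D·R_S = 3.13 − 0.82·I_D.
Substituting gives 0.504·I_D² − 3.82·I_D + 3.95 = 0, with roots I_D = 1.24 or 6.35 mA.
The root I_D = 6.35 mA gives V_GS = -2.08 V ≤ V_t, so take I_D = 1.24 mA.
Then V_GS = 2.11 V and V_DS = V_DD − I_D(R_D+R_S) = 11 − 1.24×5.52 = 4.18 V.
Saturation requires V_DS ≥ V_GS − V_t = 1.28 V; 4.18 ≥ 1.28 ✓.

I_D ≈ 1.2 mA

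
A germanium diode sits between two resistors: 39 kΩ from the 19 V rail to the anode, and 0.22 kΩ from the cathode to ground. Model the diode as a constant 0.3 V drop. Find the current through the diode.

I ≈ 0.48 mA

The two resistors are in series with the diode, so KVL gives 19 = I·39 + 0.3 + I·0.22.
I = (19 − 0.3) / (39 + 0.22) kΩ = 18.7 / 39.2 = 0.477 mA.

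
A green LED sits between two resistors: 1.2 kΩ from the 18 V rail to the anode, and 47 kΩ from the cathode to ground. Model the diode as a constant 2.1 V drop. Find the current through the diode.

The two resistors are in series with the diode, so KVL gives 18 = I·1.2 + 2.1 + I·47.
I = (18 − 2.1) / (1.2 + 47) kΩ = 15.9 / 48.2 = 0.33 mA.

I ≈ 0.33 mA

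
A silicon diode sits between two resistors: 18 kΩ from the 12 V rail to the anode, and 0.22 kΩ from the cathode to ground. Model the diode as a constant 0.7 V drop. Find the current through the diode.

The two resistors are in series with the diode, so KVL gives 12 = I·18 + 0.7 + I·0.22.
I = (12 − 0.7) / (18 + 0.22) kΩ = 11.3 / 18.2 = 0.62 mA.

I ≈ 0.62 mA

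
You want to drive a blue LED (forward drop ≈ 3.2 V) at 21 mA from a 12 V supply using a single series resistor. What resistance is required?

The resistor drops V_S − V_D = 12 − 3.2 = 8.8 V at 21 mA.
R = 8.8 V / 21 mA = 0.419 kΩ.

R ≈ 0.42 kΩ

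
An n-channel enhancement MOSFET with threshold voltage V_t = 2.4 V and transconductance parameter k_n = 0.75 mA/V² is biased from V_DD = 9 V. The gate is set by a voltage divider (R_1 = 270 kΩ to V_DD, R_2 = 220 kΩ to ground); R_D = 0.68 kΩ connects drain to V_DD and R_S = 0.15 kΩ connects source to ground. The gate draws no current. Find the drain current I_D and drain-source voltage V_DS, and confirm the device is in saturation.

V_G = V_DD·R_2/(R_1+R_2) = 9×220/490 = 4.04 V.
Assume saturation: I_D = (k_n/2)(V_GS − V_t)² with V_GS = V_G − I_D·R_S = 4.04 − 0.15·I_D.
Substituting gives 0.00844·I_D² − 1.18·I_D + 1.01 = 0, with roots I_D = 0.858 or 140 mA.
The root I_D = 140 mA gives V_GS = -16.9 V ≤ V_t, so take I_D = 0.858 mA.
Then V_GS = 3.91 V and V_DS = V_DD − I_D(R_D+R_S) = 9 − 0.858×0.83 = 8.29 V.
Saturation requires V_DS ≥ V_GS − V_t = 1.51 V; 8.29 ≥ 1.51 ✓.

I_D ≈ 0.86 mA, V_DS ≈ 8.3 V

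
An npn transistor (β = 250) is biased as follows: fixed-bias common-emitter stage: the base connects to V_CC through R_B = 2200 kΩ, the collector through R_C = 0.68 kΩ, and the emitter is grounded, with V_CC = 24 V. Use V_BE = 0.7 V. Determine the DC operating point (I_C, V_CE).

I_C ≈ 2.6 mA, V_CE ≈ 22 V

Base loop: V_CC = I_B·R_B + V_BE, so I_B = (24 − 0.7)/2200 kΩ = 0.0106 mA.
In the active region I_C = β·I_B = 250 × 0.0106 = 2.65 mA.
Collector loop: V_CE = V_CC − I_C·R_C = 24 − 2.65×0.68 = 22.2 V.
Since V_CE = 22.2 V > V_CE(sat) ≈ 0.2 V, the transistor is in the active region as assumed.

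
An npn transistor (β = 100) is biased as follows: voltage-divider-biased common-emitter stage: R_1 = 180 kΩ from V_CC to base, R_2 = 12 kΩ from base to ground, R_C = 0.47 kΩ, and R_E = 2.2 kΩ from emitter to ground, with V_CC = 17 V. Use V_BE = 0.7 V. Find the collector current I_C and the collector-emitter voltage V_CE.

I_C ≈ 0.16 mA, V_CE ≈ 17 V

Thevenize the base divider: V_Th = V_CC·R_2/(R_1+R_2) = 17×12/192 = 1.06 V, R_Th = R_1‖R_2 = 11.2 kΩ.
Base-emitter loop: V_Th = I_B·R_Th + V_BE + (β+1)I_B·R_E, so I_B = (1.06 − 0.7) / (11.2 + 101×2.2) = 0.00155 mA.
I_C = β·I_B = 100×0.00155 = 0.155 mA, and I_E = (β+1)I_B = 0.157 mA.
V_CE = V_CC − I_C·R_C − I_E·R_E = 17 − 0.155×0.47 − 0.157×2.2 = 16.6 V.
V_CE = 16.6 V > 0.2 V confirms active-region operation.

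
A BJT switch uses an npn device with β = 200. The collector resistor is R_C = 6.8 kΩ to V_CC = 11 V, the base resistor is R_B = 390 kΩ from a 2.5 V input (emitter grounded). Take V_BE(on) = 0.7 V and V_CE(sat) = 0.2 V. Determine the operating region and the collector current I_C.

Assume active. Base-emitter loop: I_B = (V_BB − V_BE)/R_B = (2.5 − 0.7)/390 = 0.00462 mA.
I_C = β·I_B = 200×0.00462 = 0.923 mA.
V_CE = V_CC − I_C·R_C = 11 − 0.923×6.8 = 4.72 V > V_CE(sat), so the active-region assumption holds.

active; I_C ≈ 0.92 mA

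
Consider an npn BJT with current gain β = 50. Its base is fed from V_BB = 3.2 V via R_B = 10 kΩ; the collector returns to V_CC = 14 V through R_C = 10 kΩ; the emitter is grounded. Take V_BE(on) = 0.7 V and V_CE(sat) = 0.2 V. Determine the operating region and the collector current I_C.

saturation; I_C ≈ 1.4 mA

Assume active: I_B = (3.2 − 0.7)/10 = 0.25 mA, giving I_C = β·I_B = 12.5 mA.
But then V_CE = 14 − 12.5×10 = -111 V < V_CE(sat) = 0.2 V — impossible in the active region.
So the transistor is saturated. With V_CE = 0.2 V, I_C = (V_CC − 0.2)/R_C = 13.8/10 = 1.38 mA.
Check: β·I_B = 12.5 mA > I_C = 1.38 mA, confirming saturation.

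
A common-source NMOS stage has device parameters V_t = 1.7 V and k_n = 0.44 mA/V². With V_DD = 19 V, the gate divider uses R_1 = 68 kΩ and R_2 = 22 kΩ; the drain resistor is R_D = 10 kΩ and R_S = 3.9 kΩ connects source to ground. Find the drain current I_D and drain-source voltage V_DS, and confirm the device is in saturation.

V_G = V_DD·R_2/(R_1+R_2) = 19×22/90 = 4.64 V.
Assume saturation: I_D = (k_n/2)(V_GS − V_t)² with V_GS = V_G − I_D·R_S = 4.64 − 3.9·I_D.
Substituting gives 3.35·I_D² − 6.05·I_D + 1.91 = 0, with roots I_D = 0.406 or 1.4 mA.
The root I_D = 1.4 mA gives V_GS = -0.825 V ≤ V_t, so take I_D = 0.406 mA.
Then V_GS = 3.06 V and V_DS = V_DD − I_D(R_D+R_S) = 19 − 0.406×13.9 = 13.4 V.
Saturation requires V_DS ≥ V_GS − V_t = 1.36 V; 13.4 ≥ 1.36 ✓.

I_D ≈ 0.41 mA, V_DS ≈ 13 V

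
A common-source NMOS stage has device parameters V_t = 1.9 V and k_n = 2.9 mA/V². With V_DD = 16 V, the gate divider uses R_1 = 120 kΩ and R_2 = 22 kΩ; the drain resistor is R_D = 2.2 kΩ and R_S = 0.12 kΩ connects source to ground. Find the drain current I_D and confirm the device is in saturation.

V_G = V_DD·R_2/(R_1+R_2) = 16×22/142 = 2.48 V.
Assume saturation: I_D = (k_n/2)(V_GS − V_t)² with V_GS = V_G − I_D·R_S = 2.48 − 0.12·I_D.
Substituting gives 0.0209·I_D² − 1.2·I_D + 0.486 = 0, with roots I_D = 0.407 or 57.1 mA.
The root I_D = 57.1 mA gives V_GS = -4.38 V ≤ V_t, so take I_D = 0.407 mA.
Then V_GS = 2.43 V and V_DS = V_DD − I_D(R_D+R_S) = 16 − 0.407×2.32 = 15.1 V.
Saturation requires V_DS ≥ V_GS − V_t = 0.53 V; 15.1 ≥ 0.53 ✓.

I_D ≈ 0.41 mA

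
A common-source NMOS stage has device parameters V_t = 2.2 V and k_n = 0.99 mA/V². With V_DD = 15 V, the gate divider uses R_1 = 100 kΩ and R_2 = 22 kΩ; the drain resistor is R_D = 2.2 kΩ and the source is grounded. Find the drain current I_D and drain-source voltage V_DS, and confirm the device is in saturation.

V_G = V_DD·R_2/(R_1+R_2) = 15×22/122 = 2.7 V. With the source grounded, V_GS = V_G = 2.7 V.
Assume saturation: I_D = (k_n/2)(V_GS − V_t)² = (0.99/2)×(2.7 − 2.2)² = 0.495×0.505² = 0.126 mA.
V_DS = V_DD − I_D·R_D = 15 − 0.126×2.2 = 14.7 V.
Saturation requires V_DS ≥ V_GS − V_t = 0.505 V; 14.7 ≥ 0.505 ✓.

I_D ≈ 0.13 mA, V_DS ≈ 15 V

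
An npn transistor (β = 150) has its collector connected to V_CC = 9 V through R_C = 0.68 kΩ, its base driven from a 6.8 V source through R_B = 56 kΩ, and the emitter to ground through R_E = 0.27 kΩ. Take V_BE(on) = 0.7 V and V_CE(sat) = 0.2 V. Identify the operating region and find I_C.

Assume active: I_B = (6.8 − 0.7)/(56 + 151×0.27) = 0.063 mA, I_C = β·I_B = 9.46 mA.
Then V_CE = 9 − 9.46×0.68 − 9.52×0.27 = 0.000341 V < 0.2 V — the active assumption fails.
Re-solve with V_CE = 0.2 V. KCL at the emitter: V_E/R_E = (V_BB−0.7−V_E)/R_B + (V_CC−0.2−V_E)/R_C, giving V_E = 2.51 V.
I_C = (V_CC − 0.2 − V_E)/R_C = (8.8 − 2.51)/0.68 = 9.24 mA.
Check: I_B = (6.1 − 2.51)/56 = 0.064 mA, and β·I_B = 9.61 mA > I_C, confirming saturation.

saturation; I_C ≈ 9.2 mA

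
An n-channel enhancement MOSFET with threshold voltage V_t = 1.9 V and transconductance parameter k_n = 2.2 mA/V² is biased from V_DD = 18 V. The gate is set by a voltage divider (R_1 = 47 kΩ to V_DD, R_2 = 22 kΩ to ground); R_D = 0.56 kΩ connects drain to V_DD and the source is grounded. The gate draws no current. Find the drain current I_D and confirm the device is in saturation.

V_G = V_DD·R_2/(R_1+R_2) = 18×22/69 = 5.74 V. With the source grounded, V_GS = V_G = 5.74 V.
Assume saturation: I_D = (k_n/2)(V_GS − V_t)² = (2.2/2)×(5.74 − 1.9)² = 1.1×3.84² = 16.2 mA.
V_DS = V_DD − I_D·R_D = 18 − 16.2×0.56 = 8.92 V.
Saturation requires V_DS ≥ V_GS − V_t = 3.84 V; 8.92 ≥ 3.84 ✓.

I_D ≈ 16 mA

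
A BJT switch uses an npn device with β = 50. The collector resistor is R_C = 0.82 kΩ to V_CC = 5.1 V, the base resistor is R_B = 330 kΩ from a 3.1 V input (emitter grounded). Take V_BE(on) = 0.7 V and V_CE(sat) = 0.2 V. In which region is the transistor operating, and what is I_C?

active; I_C ≈ 0.36 mA

Assume active. Base-emitter loop: I_B = (V_BB − V_BE)/R_B = (3.1 − 0.7)/330 = 0.00727 mA.
I_C = β·I_B = 50×0.00727 = 0.364 mA.
V_CE = V_CC − I_C·R_C = 5.1 − 0.364×0.82 = 4.8 V > V_CE(sat), so the active-region assumption holds.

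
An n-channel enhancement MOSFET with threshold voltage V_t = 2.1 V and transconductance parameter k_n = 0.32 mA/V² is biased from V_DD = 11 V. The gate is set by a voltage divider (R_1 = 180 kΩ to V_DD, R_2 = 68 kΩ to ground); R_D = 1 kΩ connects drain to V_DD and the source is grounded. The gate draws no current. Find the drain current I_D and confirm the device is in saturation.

V_G = V_DD·R_2/(R_1+R_2) = 11×68/248 = 3.02 V. With the source grounded, V_GS = V_G = 3.02 V.
Assume saturation: I_D = (k_n/2)(V_GS − V_t)² = (0.32/2)×(3.02 − 2.1)² = 0.16×0.916² = 0.134 mA.
V_DS = V_DD − I_D·R_D = 11 − 0.134×1 = 10.9 V.
Saturation requires V_DS ≥ V_GS − V_t = 0.916 V; 10.9 ≥ 0.916 ✓.

I_D ≈ 0.13 mA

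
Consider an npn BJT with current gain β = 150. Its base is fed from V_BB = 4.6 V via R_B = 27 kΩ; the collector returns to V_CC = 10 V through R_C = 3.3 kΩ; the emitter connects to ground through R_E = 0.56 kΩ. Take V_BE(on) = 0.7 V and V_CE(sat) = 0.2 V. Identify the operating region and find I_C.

Assume active: I_B = (4.6 − 0.7)/(27 + 151×0.56) = 0.035 mA, I_C = β·I_B = 5.24 mA.
Then V_CE = 10 − 5.24×3.3 − 5.28×0.56 = -10.3 V < 0.2 V — the active assumption fails.
Re-solve with V_CE = 0.2 V. KCL at the emitter: V_E/R_E = (V_BB−0.7−V_E)/R_B + (V_CC−0.2−V_E)/R_C, giving V_E = 1.46 V.
I_C = (V_CC − 0.2 − V_E)/R_C = (9.8 − 1.46)/3.3 = 2.53 mA.
Check: I_B = (3.9 − 1.46)/27 = 0.0902 mA, and β·I_B = 13.5 mA > I_C, confirming saturation.

saturation; I_C ≈ 2.5 mA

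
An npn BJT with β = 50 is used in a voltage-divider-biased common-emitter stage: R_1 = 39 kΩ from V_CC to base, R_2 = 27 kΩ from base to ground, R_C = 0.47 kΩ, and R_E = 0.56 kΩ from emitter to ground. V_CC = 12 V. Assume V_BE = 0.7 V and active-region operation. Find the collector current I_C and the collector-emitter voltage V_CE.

Thevenize the base divider: V_Th = V_CC·R_2/(R_1+R_2) = 12×27/66 = 4.91 V, R_Th = R_1‖R_2 = 16 kΩ.
Base-emitter loop: V_Th = I_B·R_Th + V_BE + (β+1)I_B·R_E, so I_B = (4.91 − 0.7) / (16 + 51×0.56) = 0.0946 mA.
I_C = β·I_B = 50×0.0946 = 4.73 mA, and I_E = (β+1)I_B = 4.82 mA.
V_CE = V_CC − I_C·R_C − I_E·R_E = 12 − 4.73×0.47 − 4.82×0.56 = 7.08 V.
V_CE = 7.08 V > 0.2 V confirms active-region operation.

I_C ≈ 4.7 mA, V_CE ≈ 7.1 V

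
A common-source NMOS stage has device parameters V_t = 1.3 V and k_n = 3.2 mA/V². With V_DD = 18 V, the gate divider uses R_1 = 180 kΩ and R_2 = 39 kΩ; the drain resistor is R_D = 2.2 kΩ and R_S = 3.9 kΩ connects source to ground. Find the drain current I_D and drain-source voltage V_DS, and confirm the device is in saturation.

I_D ≈ 0.37 mA, V_DS ≈ 16 V

V_G = V_DD·R_2/(R_1+R_2) = 18×39/219 = 3.21 V.
Assume saturation: I_D = (k_n/2)(V_GS − V_t)² with V_GS = V_G − I_D·R_S = 3.21 − 3.9·I_D.
Substituting gives 24.3·I_D² − 24.8·I_D + 5.81 = 0, with roots I_D = 0.366 or 0.652 mA.
The root I_D = 0.652 mA gives V_GS = 0.661 V ≤ V_t, so take I_D = 0.366 mA.
Then V_GS = 1.78 V and V_DS = V_DD − I_D(R_D+R_S) = 18 − 0.366×6.1 = 15.8 V.
Saturation requires V_DS ≥ V_GS − V_t = 0.478 V; 15.8 ≥ 0.478 ✓.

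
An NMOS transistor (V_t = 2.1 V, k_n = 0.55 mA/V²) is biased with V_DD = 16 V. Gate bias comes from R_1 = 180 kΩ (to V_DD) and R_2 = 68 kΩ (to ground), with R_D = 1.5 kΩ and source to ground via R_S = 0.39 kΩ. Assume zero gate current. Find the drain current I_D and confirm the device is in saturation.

I_D ≈ 0.99 mA

V_G = V_DD·R_2/(R_1+R_2) = 16×68/248 = 4.39 V.
Assume saturation: I_D = (k_n/2)(V_GS − V_t)² with V_GS = V_G − I_D·R_S = 4.39 − 0.39·I_D.
Substituting gives 0.0418·I_D² − 1.49·I_D + 1.44 = 0, with roots I_D = 0.993 or 34.6 mA.
The root I_D = 34.6 mA gives V_GS = -9.12 V ≤ V_t, so take I_D = 0.993 mA.
Then V_GS = 4 V and V_DS = V_DD − I_D(R_D+R_S) = 16 − 0.993×1.89 = 14.1 V.
Saturation requires V_DS ≥ V_GS − V_t = 1.9 V; 14.1 ≥ 1.9 ✓.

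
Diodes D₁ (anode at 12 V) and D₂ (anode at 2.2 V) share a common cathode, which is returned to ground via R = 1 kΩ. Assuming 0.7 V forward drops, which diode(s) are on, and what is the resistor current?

Only D₁ conducts; I_R ≈ 11 mA

Assume both conduct. Then node N would need to be at both 12−0.7 = 11.3 V and 2.2−0.7 = 1.5 V, which is impossible.
Assume only D₁ conducts: V_N = 12 − 0.7 = 11.3 V, so I_R = 11.3/1 = 11.3 mA.
Check D₂: its anode-to-cathode voltage is 2.2 − 11.3 = -9.1 V < 0.7 V, so it is off. The assumption is consistent.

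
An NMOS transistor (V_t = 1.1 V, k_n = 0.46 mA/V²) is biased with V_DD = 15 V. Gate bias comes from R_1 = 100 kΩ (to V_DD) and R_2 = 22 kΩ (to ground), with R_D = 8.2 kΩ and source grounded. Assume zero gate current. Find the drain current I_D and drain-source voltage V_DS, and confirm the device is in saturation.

I_D ≈ 0.59 mA, V_DS ≈ 10 V

V_G = V_DD·R_2/(R_1+R_2) = 15×22/122 = 2.7 V. With the source grounded, V_GS = V_G = 2.7 V.
Assume saturation: I_D = (k_n/2)(V_GS − V_t)² = (0.46/2)×(2.7 − 1.1)² = 0.23×1.6² = 0.592 mA.
V_DS = V_DD − I_D·R_D = 15 − 0.592×8.2 = 10.1 V.
Saturation requires V_DS ≥ V_GS − V_t = 1.6 V; 10.1 ≥ 1.6 ✓.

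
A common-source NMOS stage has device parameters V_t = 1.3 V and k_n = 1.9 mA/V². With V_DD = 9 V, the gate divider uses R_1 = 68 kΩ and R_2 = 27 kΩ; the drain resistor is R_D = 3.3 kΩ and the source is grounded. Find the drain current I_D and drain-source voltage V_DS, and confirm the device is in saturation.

I_D ≈ 1.5 mA, V_DS ≈ 4 V

V_G = V_DD·R_2/(R_1+R_2) = 9×27/95 = 2.56 V. With the source grounded, V_GS = V_G = 2.56 V.
Assume saturation: I_D = (k_n/2)(V_GS − V_t)² = (1.9/2)×(2.56 − 1.3)² = 0.95×1.26² = 1.5 mA.
V_DS = V_DD − I_D·R_D = 9 − 1.5×3.3 = 4.04 V.
Saturation requires V_DS ≥ V_GS − V_t = 1.26 V; 4.04 ≥ 1.26 ✓.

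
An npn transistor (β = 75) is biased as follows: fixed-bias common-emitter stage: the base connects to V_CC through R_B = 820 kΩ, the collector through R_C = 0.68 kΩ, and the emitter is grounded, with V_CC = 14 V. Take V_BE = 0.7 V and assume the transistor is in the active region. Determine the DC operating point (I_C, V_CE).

Base loop: V_CC = I_B·R_B + V_BE, so I_B = (14 − 0.7)/820 kΩ = 0.0162 mA.
In the active region I_C = β·I_B = 75 × 0.0162 = 1.22 mA.
Collector loop: V_CE = V_CC − I_C·R_C = 14 − 1.22×0.68 = 13.2 V.
Since V_CE = 13.2 V > V_CE(sat) ≈ 0.2 V, the transistor is in the active region as assumed.

I_C ≈ 1.2 mA, V_CE ≈ 13 V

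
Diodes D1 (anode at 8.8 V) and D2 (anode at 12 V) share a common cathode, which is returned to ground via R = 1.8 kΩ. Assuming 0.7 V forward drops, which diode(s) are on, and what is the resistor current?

Only D2 conducts; I_R ≈ 6.3 mA

Assume both conduct. Then node N would need to be at both 8.8−0.7 = 8.1 V and 12−0.7 = 11.3 V, which is impossible.
Assume only D2 conducts: V_N = 12 − 0.7 = 11.3 V, so I_R = 11.3/1.8 = 6.28 mA.
Check D1: its anode-to-cathode voltage is 8.8 − 11.3 = -2.5 V < 0.7 V, so it is off. The assumption is consistent.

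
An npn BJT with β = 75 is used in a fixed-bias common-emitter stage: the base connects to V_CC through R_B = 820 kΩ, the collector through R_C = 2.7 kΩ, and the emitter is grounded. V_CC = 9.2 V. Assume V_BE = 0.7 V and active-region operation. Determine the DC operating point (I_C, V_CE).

Base loop: V_CC = I_B·R_B + V_BE, so I_B = (9.2 − 0.7)/820 kΩ = 0.0104 mA.
In the active region I_C = β·I_B = 75 × 0.0104 = 0.777 mA.
Collector loop: V_CE = V_CC − I_C·R_C = 9.2 − 0.777×2.7 = 7.1 V.
Since V_CE = 7.1 V > V_CE(sat) ≈ 0.2 V, the transistor is in the active region as assumed.

I_C ≈ 0.78 mA, V_CE ≈ 7.1 V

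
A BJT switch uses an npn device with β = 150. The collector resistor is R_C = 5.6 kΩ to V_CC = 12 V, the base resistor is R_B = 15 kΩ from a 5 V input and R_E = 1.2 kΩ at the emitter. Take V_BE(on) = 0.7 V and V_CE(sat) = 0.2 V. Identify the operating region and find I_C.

saturation; I_C ≈ 1.7 mA

Assume active: I_B = (5 − 0.7)/(15 + 151×1.2) = 0.0219 mA, I_C = β·I_B = 3.29 mA.
Then V_CE = 12 − 3.29×5.6 − 3.31×1.2 = -10.4 V < 0.2 V — the active assumption fails.
Re-solve with V_CE = 0.2 V. KCL at the emitter: V_E/R_E = (V_BB−0.7−V_E)/R_B + (V_CC−0.2−V_E)/R_C, giving V_E = 2.22 V.
I_C = (V_CC − 0.2 − V_E)/R_C = (11.8 − 2.22)/5.6 = 1.71 mA.
Check: I_B = (4.3 − 2.22)/15 = 0.139 mA, and β·I_B = 20.8 mA > I_C, confirming saturation.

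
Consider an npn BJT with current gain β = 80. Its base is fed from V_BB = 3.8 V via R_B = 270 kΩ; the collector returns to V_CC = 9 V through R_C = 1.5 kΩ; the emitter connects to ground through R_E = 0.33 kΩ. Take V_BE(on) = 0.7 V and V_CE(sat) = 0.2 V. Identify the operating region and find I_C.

Assume active. Base-emitter loop: I_B = (V_BB − V_BE)/(R_B + (β+1)R_E) = (3.8 − 0.7)/(270 + 81×0.33) = 0.0104 mA.
I_C = β·I_B = 80×0.0104 = 0.836 mA.
V_CE = V_CC − I_C·R_C − I_E·R_E = 9 − 0.836×1.5 − 0.846×0.33 = 7.47 V > V_CE(sat), so the active-region assumption holds.

active; I_C ≈ 0.84 mA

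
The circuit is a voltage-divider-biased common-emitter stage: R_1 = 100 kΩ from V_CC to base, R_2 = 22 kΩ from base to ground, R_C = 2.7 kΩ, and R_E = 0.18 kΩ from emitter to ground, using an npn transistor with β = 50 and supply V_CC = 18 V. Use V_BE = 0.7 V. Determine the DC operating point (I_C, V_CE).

I_C ≈ 4.7 mA, V_CE ≈ 4.5 V

Thevenize the base divider: V_Th = V_CC·R_2/(R_1+R_2) = 18×22/122 = 3.25 V, R_Th = R_1‖R_2 = 18 kΩ.
Base-emitter loop: V_Th = I_B·R_Th + V_BE + (β+1)I_B·R_E, so I_B = (3.25 − 0.7) / (18 + 51×0.18) = 0.0936 mA.
I_C = β·I_B = 50×0.0936 = 4.68 mA, and I_E = (β+1)I_B = 4.77 mA.
V_CE = V_CC − I_C·R_C − I_E·R_E = 18 − 4.68×2.7 − 4.77×0.18 = 4.51 V.
V_CE = 4.51 V > 0.2 V confirms active-region operation.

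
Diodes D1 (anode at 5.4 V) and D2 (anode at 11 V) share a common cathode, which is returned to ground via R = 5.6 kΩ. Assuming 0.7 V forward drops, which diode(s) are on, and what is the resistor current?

Only D2 conducts; I_R ≈ 1.8 mA

Assume both conduct. Then node N would need to be at both 5.4−0.7 = 4.7 V and 11−0.7 = 10.3 V, which is impossible.
Assume only D2 conducts: V_N = 11 − 0.7 = 10.3 V, so I_R = 10.3/5.6 = 1.84 mA.
Check D1: its anode-to-cathode voltage is 5.4 − 10.3 = -4.9 V < 0.7 V, so it is off. The assumption is consistent.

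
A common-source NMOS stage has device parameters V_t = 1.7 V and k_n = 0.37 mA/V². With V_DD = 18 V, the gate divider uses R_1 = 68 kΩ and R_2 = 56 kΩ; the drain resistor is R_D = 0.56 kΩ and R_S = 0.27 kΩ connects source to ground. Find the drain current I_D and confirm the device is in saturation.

V_G = V_DD·R_2/(R_1+R_2) = 18×56/124 = 8.13 V.
Assume saturation: I_D = (k_n/2)(V_GS − V_t)² with V_GS = V_G − I_D·R_S = 8.13 − 0.27·I_D.
Substituting gives 0.0135·I_D² − 1.64·I_D + 7.65 = 0, with roots I_D = 4.85 or 117 mA.
The root I_D = 117 mA gives V_GS = -23.4 V ≤ V_t, so take I_D = 4.85 mA.
Then V_GS = 6.82 V and V_DS = V_DD − I_D(R_D+R_S) = 18 − 4.85×0.83 = 14 V.
Saturation requires V_DS ≥ V_GS − V_t = 5.12 V; 14 ≥ 5.12 ✓.

I_D ≈ 4.8 mA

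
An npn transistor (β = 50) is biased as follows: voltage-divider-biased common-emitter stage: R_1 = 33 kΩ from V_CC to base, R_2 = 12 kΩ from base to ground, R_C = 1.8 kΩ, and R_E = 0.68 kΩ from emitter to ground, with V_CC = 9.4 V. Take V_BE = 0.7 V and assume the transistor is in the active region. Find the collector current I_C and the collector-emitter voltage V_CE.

Thevenize the base divider: V_Th = V_CC·R_2/(R_1+R_2) = 9.4×12/45 = 2.51 V, R_Th = R_1‖R_2 = 8.8 kΩ.
Base-emitter loop: V_Th = I_B·R_Th + V_BE + (β+1)I_B·R_E, so I_B = (2.51 − 0.7) / (8.8 + 51×0.68) = 0.0416 mA.
I_C = β·I_B = 50×0.0416 = 2.08 mA, and I_E = (β+1)I_B = 2.12 mA.
V_CE = V_CC − I_C·R_C − I_E·R_E = 9.4 − 2.08×1.8 − 2.12×0.68 = 4.22 V.
V_CE = 4.22 V > 0.2 V confirms active-region operation.

I_C ≈ 2.1 mA, V_CE ≈ 4.2 V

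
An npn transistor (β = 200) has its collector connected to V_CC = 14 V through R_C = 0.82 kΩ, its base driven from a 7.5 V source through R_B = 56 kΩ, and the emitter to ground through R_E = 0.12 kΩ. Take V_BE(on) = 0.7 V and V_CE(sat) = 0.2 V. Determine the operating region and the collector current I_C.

saturation; I_C ≈ 15 mA

Assume active: I_B = (7.5 − 0.7)/(56 + 201×0.12) = 0.0849 mA, I_C = β·I_B = 17 mA.
Then V_CE = 14 − 17×0.82 − 17.1×0.12 = -1.97 V < 0.2 V — the active assumption fails.
Re-solve with V_CE = 0.2 V. KCL at the emitter: V_E/R_E = (V_BB−0.7−V_E)/R_B + (V_CC−0.2−V_E)/R_C, giving V_E = 1.77 V.
I_C = (V_CC − 0.2 − V_E)/R_C = (13.8 − 1.77)/0.82 = 14.7 mA.
Check: I_B = (6.8 − 1.77)/56 = 0.0898 mA, and β·I_B = 18 mA > I_C, confirming saturation.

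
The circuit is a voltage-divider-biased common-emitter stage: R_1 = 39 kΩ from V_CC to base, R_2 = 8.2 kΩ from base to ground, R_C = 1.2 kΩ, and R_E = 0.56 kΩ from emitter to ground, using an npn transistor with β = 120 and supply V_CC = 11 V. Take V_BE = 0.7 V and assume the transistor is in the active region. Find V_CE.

Thevenize the base divider: V_Th = V_CC·R_2/(R_1+R_2) = 11×8.2/47.2 = 1.91 V, R_Th = R_1‖R_2 = 6.78 kΩ.
Base-emitter loop: V_Th = I_B·R_Th + V_BE + (β+1)I_B·R_E, so I_B = (1.91 − 0.7) / (6.78 + 121×0.56) = 0.0162 mA.
I_C = β·I_B = 120×0.0162 = 1.95 mA, and I_E = (β+1)I_B = 1.97 mA.
V_CE = V_CC − I_C·R_C − I_E·R_E = 11 − 1.95×1.2 − 1.97×0.56 = 7.56 V.
V_CE = 7.56 V > 0.2 V confirms active-region operation.

V_CE ≈ 7.6 V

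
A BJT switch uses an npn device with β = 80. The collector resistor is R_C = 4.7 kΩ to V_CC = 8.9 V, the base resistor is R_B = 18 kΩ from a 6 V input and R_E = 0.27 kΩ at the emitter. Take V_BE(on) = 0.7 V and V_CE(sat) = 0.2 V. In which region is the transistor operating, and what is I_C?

Assume active: I_B = (6 − 0.7)/(18 + 81×0.27) = 0.133 mA, I_C = β·I_B = 10.6 mA.
Then V_CE = 8.9 − 10.6×4.7 − 10.8×0.27 = -44 V < 0.2 V — the active assumption fails.
Re-solve with V_CE = 0.2 V. KCL at the emitter: V_E/R_E = (V_BB−0.7−V_E)/R_B + (V_CC−0.2−V_E)/R_C, giving V_E = 0.54 V.
I_C = (V_CC − 0.2 − V_E)/R_C = (8.7 − 0.54)/4.7 = 1.74 mA.
Check: I_B = (5.3 − 0.54)/18 = 0.264 mA, and β·I_B = 21.2 mA > I_C, confirming saturation.

saturation; I_C ≈ 1.7 mA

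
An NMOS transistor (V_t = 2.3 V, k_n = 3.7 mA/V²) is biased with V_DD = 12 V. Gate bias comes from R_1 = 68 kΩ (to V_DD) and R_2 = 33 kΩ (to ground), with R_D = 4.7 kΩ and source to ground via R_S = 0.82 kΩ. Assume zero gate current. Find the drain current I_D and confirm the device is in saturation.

V_G = V_DD·R_2/(R_1+R_2) = 12×33/101 = 3.92 V.
Assume saturation: I_D = (k_n/2)(V_GS − V_t)² with V_GS = V_G − I_D·R_S = 3.92 − 0.82·I_D.
Substituting gives 1.24·I_D² − 5.92·I_D + 4.86 = 0, with roots I_D = 1.06 or 3.7 mA.
The root I_D = 3.7 mA gives V_GS = 0.885 V ≤ V_t, so take I_D = 1.06 mA.
Then V_GS = 3.06 V and V_DS = V_DD − I_D(R_D+R_S) = 12 − 1.06×5.52 = 6.17 V.
Saturation requires V_DS ≥ V_GS − V_t = 0.755 V; 6.17 ≥ 0.755 ✓.

I_D ≈ 1.1 mA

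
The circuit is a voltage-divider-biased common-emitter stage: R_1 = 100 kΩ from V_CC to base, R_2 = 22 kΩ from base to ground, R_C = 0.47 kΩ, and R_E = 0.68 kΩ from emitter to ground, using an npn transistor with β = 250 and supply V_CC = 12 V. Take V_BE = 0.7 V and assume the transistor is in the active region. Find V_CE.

V_CE ≈ 9.8 V

Thevenize the base divider: V_Th = V_CC·R_2/(R_1+R_2) = 12×22/122 = 2.16 V, R_Th = R_1‖R_2 = 18 kΩ.
Base-emitter loop: V_Th = I_B·R_Th + V_BE + (β+1)I_B·R_E, so I_B = (2.16 − 0.7) / (18 + 251×0.68) = 0.00776 mA.
I_C = β·I_B = 250×0.00776 = 1.94 mA, and I_E = (β+1)I_B = 1.95 mA.
V_CE = V_CC − I_C·R_C − I_E·R_E = 12 − 1.94×0.47 − 1.95×0.68 = 9.76 V.
V_CE = 9.76 V > 0.2 V confirms active-region operation.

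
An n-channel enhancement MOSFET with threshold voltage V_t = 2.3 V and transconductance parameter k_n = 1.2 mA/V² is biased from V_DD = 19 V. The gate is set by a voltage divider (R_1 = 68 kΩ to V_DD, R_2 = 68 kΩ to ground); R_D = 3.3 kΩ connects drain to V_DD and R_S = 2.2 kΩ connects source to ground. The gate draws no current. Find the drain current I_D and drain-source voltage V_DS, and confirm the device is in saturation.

V_G = V_DD·R_2/(R_1+R_2) = 19×68/136 = 9.5 V.
Assume saturation: I_D = (k_n/2)(V_GS − V_t)² with V_GS = V_G − I_D·R_S = 9.5 − 2.2·I_D.
Substituting gives 2.9·I_D² − 20·I_D + 31.1 = 0, with roots I_D = 2.37 or 4.52 mA.
The root I_D = 4.52 mA gives V_GS = -0.445 V ≤ V_t, so take I_D = 2.37 mA.
Then V_GS = 4.29 V and V_DS = V_DD − I_D(R_D+R_S) = 19 − 2.37×5.5 = 5.97 V.
Saturation requires V_DS ≥ V_GS − V_t = 1.99 V; 5.97 ≥ 1.99 ✓.

I_D ≈ 2.4 mA, V_DS ≈ 6 V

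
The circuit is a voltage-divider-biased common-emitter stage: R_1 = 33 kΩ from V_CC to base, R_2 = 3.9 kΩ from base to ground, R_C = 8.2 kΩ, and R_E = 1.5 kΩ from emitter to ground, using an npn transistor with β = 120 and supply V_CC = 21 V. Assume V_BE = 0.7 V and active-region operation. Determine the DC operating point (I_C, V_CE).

Thevenize the base divider: V_Th = V_CC·R_2/(R_1+R_2) = 21×3.9/36.9 = 2.22 V, R_Th = R_1‖R_2 = 3.49 kΩ.
Base-emitter loop: V_Th = I_B·R_Th + V_BE + (β+1)I_B·R_E, so I_B = (2.22 − 0.7) / (3.49 + 121×1.5) = 0.00821 mA.
I_C = β·I_B = 120×0.00821 = 0.986 mA, and I_E = (β+1)I_B = 0.994 mA.
V_CE = V_CC − I_C·R_C − I_E·R_E = 21 − 0.986×8.2 − 0.994×1.5 = 11.4 V.
V_CE = 11.4 V > 0.2 V confirms active-region operation.

I_C ≈ 0.99 mA, V_CE ≈ 11 V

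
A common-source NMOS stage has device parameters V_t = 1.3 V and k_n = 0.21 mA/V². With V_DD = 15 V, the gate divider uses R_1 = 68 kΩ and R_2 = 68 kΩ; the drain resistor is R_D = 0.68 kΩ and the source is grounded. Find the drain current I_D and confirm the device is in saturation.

V_G = V_DD·R_2/(R_1+R_2) = 15×68/136 = 7.5 V. With the source grounded, V_GS = V_G = 7.5 V.
Assume saturation: I_D = (k_n/2)(V_GS − V_t)² = (0.21/2)×(7.5 − 1.3)² = 0.105×6.2² = 4.04 mA.
V_DS = V_DD − I_D·R_D = 15 − 4.04×0.68 = 12.3 V.
Saturation requires V_DS ≥ V_GS − V_t = 6.2 V; 12.3 ≥ 6.2 ✓.

I_D ≈ 4 mA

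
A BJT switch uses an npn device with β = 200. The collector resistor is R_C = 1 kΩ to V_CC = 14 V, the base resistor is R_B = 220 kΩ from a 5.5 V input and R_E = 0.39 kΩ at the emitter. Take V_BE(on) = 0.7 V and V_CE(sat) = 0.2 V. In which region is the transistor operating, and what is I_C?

active; I_C ≈ 3.2 mA

Assume active. Base-emitter loop: I_B = (V_BB − V_BE)/(R_B + (β+1)R_E) = (5.5 − 0.7)/(220 + 201×0.39) = 0.0161 mA.
I_C = β·I_B = 200×0.0161 = 3.22 mA.
V_CE = V_CC − I_C·R_C − I_E·R_E = 14 − 3.22×1 − 3.23×0.39 = 9.52 V > V_CE(sat), so the active-region assumption holds.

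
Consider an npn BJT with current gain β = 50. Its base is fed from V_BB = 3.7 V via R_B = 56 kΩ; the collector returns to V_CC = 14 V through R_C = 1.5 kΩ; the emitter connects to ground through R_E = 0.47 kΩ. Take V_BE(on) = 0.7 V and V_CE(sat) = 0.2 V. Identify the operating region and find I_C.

active; I_C ≈ 1.9 mA

Assume active. Base-emitter loop: I_B = (V_BB − V_BE)/(R_B + (β+1)R_E) = (3.7 − 0.7)/(56 + 51×0.47) = 0.0375 mA.
I_C = β·I_B = 50×0.0375 = 1.88 mA.
V_CE = V_CC − I_C·R_C − I_E·R_E = 14 − 1.88×1.5 − 1.91×0.47 = 10.3 V > V_CE(sat), so the active-region assumption holds.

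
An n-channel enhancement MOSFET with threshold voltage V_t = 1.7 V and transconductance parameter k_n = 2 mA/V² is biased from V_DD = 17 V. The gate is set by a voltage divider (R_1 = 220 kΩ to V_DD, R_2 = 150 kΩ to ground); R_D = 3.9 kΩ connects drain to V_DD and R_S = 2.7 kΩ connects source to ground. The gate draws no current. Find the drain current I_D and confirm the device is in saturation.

I_D ≈ 1.5 mA

V_G = V_DD·R_2/(R_1+R_2) = 17×150/370 = 6.89 V.
Assume saturation: I_D = (k_n/2)(V_GS − V_t)² with V_GS = V_G − I_D·R_S = 6.89 − 2.7·I_D.
Substituting gives 7.29·I_D² − 29·I_D + 27 = 0, with roots I_D = 1.47 or 2.51 mA.
The root I_D = 2.51 mA gives V_GS = 0.116 V ≤ V_t, so take I_D = 1.47 mA.
Then V_GS = 2.91 V and V_DS = V_DD − I_D(R_D+R_S) = 17 − 1.47×6.6 = 7.28 V.
Saturation requires V_DS ≥ V_GS − V_t = 1.21 V; 7.28 ≥ 1.21 ✓.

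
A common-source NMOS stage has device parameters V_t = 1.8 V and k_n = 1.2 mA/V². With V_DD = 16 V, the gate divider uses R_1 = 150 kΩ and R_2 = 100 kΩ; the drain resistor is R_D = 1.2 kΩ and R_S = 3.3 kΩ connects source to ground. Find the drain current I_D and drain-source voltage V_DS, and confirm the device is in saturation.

V_G = V_DD·R_2/(R_1+R_2) = 16×100/250 = 6.4 V.
Assume saturation: I_D = (k_n/2)(V_GS − V_t)² with V_GS = V_G − I_D·R_S = 6.4 − 3.3·I_D.
Substituting gives 6.53·I_D² − 19.2·I_D + 12.7 = 0, with roots I_D = 1 or 1.94 mA.
The root I_D = 1.94 mA gives V_GS = 0.00248 V ≤ V_t, so take I_D = 1 mA.
Then V_GS = 3.09 V and V_DS = V_DD − I_D(R_D+R_S) = 16 − 1×4.5 = 11.5 V.
Saturation requires V_DS ≥ V_GS − V_t = 1.29 V; 11.5 ≥ 1.29 ✓.

I_D ≈ 1 mA, V_DS ≈ 11 V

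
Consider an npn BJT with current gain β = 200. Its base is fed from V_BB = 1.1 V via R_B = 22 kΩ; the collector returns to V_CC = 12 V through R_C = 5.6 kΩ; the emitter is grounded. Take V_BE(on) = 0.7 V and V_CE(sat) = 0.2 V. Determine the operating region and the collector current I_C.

saturation; I_C ≈ 2.1 mA

Assume active: I_B = (1.1 − 0.7)/22 = 0.0182 mA, giving I_C = β·I_B = 3.64 mA.
But then V_CE = 12 − 3.64×5.6 = -8.36 V < V_CE(sat) = 0.2 V — impossible in the active region.
So the transistor is saturated. With V_CE = 0.2 V, I_C = (V_CC − 0.2)/R_C = 11.8/5.6 = 2.11 mA.
Check: β·I_B = 3.64 mA > I_C = 2.11 mA, confirming saturation.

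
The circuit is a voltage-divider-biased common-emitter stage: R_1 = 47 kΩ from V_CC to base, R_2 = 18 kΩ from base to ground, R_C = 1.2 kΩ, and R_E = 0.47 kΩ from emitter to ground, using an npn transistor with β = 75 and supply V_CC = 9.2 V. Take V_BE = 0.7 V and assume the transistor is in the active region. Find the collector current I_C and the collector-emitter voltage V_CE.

I_C ≈ 2.8 mA, V_CE ≈ 4.4 V

Thevenize the base divider: V_Th = V_CC·R_2/(R_1+R_2) = 9.2×18/65 = 2.55 V, R_Th = R_1‖R_2 = 13 kΩ.
Base-emitter loop: V_Th = I_B·R_Th + V_BE + (β+1)I_B·R_E, so I_B = (2.55 − 0.7) / (13 + 76×0.47) = 0.0379 mA.
I_C = β·I_B = 75×0.0379 = 2.84 mA, and I_E = (β+1)I_B = 2.88 mA.
V_CE = V_CC − I_C·R_C − I_E·R_E = 9.2 − 2.84×1.2 − 2.88×0.47 = 4.43 V.
V_CE = 4.43 V > 0.2 V confirms active-region operation.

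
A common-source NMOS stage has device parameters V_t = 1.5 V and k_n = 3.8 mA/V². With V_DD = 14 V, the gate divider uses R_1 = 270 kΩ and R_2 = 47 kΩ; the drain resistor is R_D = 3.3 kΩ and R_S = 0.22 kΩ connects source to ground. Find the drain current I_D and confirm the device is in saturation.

V_G = V_DD·R_2/(R_1+R_2) = 14×47/317 = 2.08 V.
Assume saturation: I_D = (k_n/2)(V_GS − V_t)² with V_GS = V_G − I_D·R_S = 2.08 − 0.22·I_D.
Substituting gives 0.092·I_D² − 1.48·I_D + 0.63 = 0, with roots I_D = 0.437 or 15.7 mA.
The root I_D = 15.7 mA gives V_GS = -1.37 V ≤ V_t, so take I_D = 0.437 mA.
Then V_GS = 1.98 V and V_DS = V_DD − I_D(R_D+R_S) = 14 − 0.437×3.52 = 12.5 V.
Saturation requires V_DS ≥ V_GS − V_t = 0.48 V; 12.5 ≥ 0.48 ✓.

I_D ≈ 0.44 mA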